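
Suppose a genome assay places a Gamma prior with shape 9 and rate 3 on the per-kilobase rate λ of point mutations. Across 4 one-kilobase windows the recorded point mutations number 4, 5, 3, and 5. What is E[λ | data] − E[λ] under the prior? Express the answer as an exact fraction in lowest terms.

5/7

Total count: 4 + 5 + 3 + 5 = 17.
Total exposure: 4 kilobases.
By Gamma–Poisson conjugacy, the posterior is Gamma(α + Σx, β + Σt) = Gamma(9 + 17, 3 + 4) = Gamma(26, 7).
Posterior mean = 26/7 = 26/7; prior mean = 9/3 = 3. Difference = 26/7 − 3 = 5/7.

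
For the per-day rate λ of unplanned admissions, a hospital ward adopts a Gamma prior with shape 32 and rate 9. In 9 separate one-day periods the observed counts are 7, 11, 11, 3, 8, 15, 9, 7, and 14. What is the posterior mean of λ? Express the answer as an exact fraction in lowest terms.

13/2

Total count: 7 + 11 + 11 + 3 + 8 + 15 + 9 + 7 + 14 = 85.
Total exposure: 9 days.
Posterior: α' = 32 + 85 = 117, β' = 9 + 9 = 18.
Posterior mean = α'/β' = 117/18 = 13/2.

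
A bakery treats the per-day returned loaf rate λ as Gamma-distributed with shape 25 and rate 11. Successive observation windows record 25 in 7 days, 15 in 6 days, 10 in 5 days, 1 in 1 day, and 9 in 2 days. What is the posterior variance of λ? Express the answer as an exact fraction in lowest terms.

85/1024

Total count: 25 + 15 + 10 + 1 + 9 = 60.
Total exposure: 7 + 6 + 5 + 1 + 2 = 21 days.
By Gamma–Poisson conjugacy, the posterior is Gamma(α + Σx, β + Σt) = Gamma(25 + 60, 11 + 21) = Gamma(85, 32).
Posterior variance = α'/β'² = 85/1024.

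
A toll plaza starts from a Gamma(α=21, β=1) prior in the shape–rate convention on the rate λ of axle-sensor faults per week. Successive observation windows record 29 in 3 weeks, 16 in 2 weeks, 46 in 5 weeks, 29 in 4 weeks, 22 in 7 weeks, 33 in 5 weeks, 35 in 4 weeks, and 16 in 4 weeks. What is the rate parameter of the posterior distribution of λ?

Total count: 29 + 16 + 46 + 29 + 22 + 33 + 35 + 16 = 226.
Total exposure: 3 + 2 + 5 + 4 + 7 + 5 + 4 + 4 = 34 weeks.
Conjugate update: add total count to the shape and total exposure to the rate, giving Gamma(247, 35).

35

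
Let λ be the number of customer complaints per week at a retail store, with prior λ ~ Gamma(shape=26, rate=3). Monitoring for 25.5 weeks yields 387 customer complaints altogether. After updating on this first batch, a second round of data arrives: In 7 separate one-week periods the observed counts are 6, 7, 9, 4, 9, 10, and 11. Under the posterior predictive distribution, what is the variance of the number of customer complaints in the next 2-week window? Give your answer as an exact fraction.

Total count 387 over total exposure 25.5 weeks.
After the first batch: Gamma(26 + 387, 3 + 25.5) = Gamma(413, 57/2).
Total count: 6 + 7 + 9 + 4 + 9 + 10 + 11 = 56.
Total exposure: 7 weeks.
After the second batch: Gamma(413 + 56, 57/2 + 7) = Gamma(469, 71/2).
The posterior predictive for a window of length T is Negative Binomial with variance T·α'·(β'+T)/β'² = 2·469·(75/2)/(5041/4) = 140700/5041.

140700/5041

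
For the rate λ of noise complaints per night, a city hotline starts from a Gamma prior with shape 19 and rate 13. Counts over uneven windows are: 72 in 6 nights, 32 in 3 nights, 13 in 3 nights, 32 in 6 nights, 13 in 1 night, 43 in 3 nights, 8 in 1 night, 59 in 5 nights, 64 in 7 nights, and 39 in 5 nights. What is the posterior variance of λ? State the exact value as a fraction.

Total count: 72 + 32 + 13 + 32 + 13 + 43 + 8 + 59 + 64 + 39 = 375.
Total exposure: 6 + 3 + 3 + 6 + 1 + 3 + 1 + 5 + 7 + 5 = 40 nights.
Conjugate update: add total count to the shape and total exposure to the rate, giving Gamma(394, 53).
Posterior variance = α'/β'² = 394/2809.

394/2809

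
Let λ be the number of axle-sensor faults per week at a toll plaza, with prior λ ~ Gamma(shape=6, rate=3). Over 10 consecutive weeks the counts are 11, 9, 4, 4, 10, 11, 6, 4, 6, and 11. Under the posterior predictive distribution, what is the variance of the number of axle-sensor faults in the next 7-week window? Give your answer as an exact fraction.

Total count: 11 + 9 + 4 + 4 + 10 + 11 + 6 + 4 + 6 + 11 = 76.
Total exposure: 10 weeks.
Posterior: α' = 6 + 76 = 82, β' = 3 + 10 = 13.
The posterior predictive for a window of length T is Negative Binomial with variance T·α'·(β'+T)/β'² = 7·82·20/169 = 11480/169.

11480/169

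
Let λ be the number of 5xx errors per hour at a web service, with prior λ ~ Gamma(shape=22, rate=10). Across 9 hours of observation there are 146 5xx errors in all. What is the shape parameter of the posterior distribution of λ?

Total count 146 over total exposure 9 hours.
Gamma(α, β) with Poisson data over total exposure Σt gives posterior Gamma(α+Σx, β+Σt) = Gamma(168, 19).

168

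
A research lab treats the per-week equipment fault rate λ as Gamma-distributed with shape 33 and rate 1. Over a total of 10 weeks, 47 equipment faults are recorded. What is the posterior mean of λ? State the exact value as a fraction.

Total count 47 over total exposure 10 weeks.
Gamma(α, β) with Poisson data over total exposure Σt gives posterior Gamma(α+Σx, β+Σt) = Gamma(80, 11).
Posterior mean = α'/β' = 80/11.

80/11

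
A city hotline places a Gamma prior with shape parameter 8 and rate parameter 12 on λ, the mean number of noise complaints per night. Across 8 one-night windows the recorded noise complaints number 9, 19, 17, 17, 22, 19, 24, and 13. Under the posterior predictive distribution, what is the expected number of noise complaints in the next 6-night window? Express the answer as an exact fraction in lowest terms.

Total count: 9 + 19 + 17 + 17 + 22 + 19 + 24 + 13 = 140.
Total exposure: 8 nights.
Gamma(α, β) with Poisson data over total exposure Σt gives posterior Gamma(α+Σx, β+Σt) = Gamma(148, 20).
Predictive mean over a 6-night window = T·E[λ|data] = 6·148/20 = 222/5.

222/5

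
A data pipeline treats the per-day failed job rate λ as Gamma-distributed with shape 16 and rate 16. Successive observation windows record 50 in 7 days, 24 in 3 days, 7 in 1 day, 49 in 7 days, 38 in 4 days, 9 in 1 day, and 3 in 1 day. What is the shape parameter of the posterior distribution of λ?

196

Total count: 50 + 24 + 7 + 49 + 38 + 9 + 3 = 180.
Total exposure: 7 + 3 + 1 + 7 + 4 + 1 + 1 = 24 days.
Posterior: α' = 16 + 180 = 196, β' = 16 + 24 = 40.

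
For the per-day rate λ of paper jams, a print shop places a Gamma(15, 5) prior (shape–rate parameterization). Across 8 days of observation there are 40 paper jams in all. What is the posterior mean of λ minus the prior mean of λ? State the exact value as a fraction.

16/13

Total count 40 over total exposure 8 days.
Gamma(α, β) with Poisson data over total exposure Σt gives posterior Gamma(α+Σx, β+Σt) = Gamma(55, 13).
Posterior mean = 55/13 = 55/13; prior mean = 15/5 = 3. Difference = 55/13 − 3 = 16/13.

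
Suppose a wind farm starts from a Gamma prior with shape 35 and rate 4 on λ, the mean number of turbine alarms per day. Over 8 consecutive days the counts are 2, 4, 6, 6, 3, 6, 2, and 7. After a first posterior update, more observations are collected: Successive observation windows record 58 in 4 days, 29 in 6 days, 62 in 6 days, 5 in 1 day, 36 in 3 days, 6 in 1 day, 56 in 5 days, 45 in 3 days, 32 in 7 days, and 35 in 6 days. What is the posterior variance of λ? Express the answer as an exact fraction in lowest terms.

145/972

Total count: 2 + 4 + 6 + 6 + 3 + 6 + 2 + 7 = 36.
Total exposure: 8 days.
After the first batch: Gamma(35 + 36, 4 + 8) = Gamma(71, 12).
Total count: 58 + 29 + 62 + 5 + 36 + 6 + 56 + 45 + 32 + 35 = 364.
Total exposure: 4 + 6 + 6 + 1 + 3 + 1 + 5 + 3 + 7 + 6 = 42 days.
After the second batch: Gamma(71 + 364, 12 + 42) = Gamma(435, 54).
Posterior variance = α'/β'² = 435/2916 = 145/972.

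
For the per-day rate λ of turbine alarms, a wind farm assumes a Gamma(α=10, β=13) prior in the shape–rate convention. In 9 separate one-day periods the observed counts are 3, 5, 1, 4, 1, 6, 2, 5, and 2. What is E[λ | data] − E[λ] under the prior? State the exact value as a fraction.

Total count: 3 + 5 + 1 + 4 + 1 + 6 + 2 + 5 + 2 = 29.
Total exposure: 9 days.
Gamma(α, β) with Poisson data over total exposure Σt gives posterior Gamma(α+Σx, β+Σt) = Gamma(39, 22).
Posterior mean = 39/22 = 39/22; prior mean = 10/13 = 10/13. Difference = 39/22 − 10/13 = 287/286.

287/286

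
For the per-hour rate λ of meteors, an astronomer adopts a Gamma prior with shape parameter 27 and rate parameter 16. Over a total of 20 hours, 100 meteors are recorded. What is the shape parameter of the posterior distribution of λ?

Total count 100 over total exposure 20 hours.
By Gamma–Poisson conjugacy, the posterior is Gamma(α + Σx, β + Σt) = Gamma(27 + 100, 16 + 20) = Gamma(127, 36).

127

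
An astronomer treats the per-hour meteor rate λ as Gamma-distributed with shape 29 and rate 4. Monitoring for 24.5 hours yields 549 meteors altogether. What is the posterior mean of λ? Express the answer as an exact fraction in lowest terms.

1156/57

Total count 549 over total exposure 24.5 hours.
Conjugate update: add total count to the shape and total exposure to the rate, giving Gamma(578, 57/2).
Posterior mean = α'/β' = 578/(57/2) = 1156/57.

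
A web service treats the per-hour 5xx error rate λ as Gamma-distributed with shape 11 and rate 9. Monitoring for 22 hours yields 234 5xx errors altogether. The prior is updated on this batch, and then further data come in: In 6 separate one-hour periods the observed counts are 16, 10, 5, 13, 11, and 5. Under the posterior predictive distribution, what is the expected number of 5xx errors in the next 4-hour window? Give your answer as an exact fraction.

Total count 234 over total exposure 22 hours.
After the first batch: Gamma(11 + 234, 9 + 22) = Gamma(245, 31).
Total count: 16 + 10 + 5 + 13 + 11 + 5 = 60.
Total exposure: 6 hours.
After the second batch: Gamma(245 + 60, 31 + 6) = Gamma(305, 37).
Predictive mean over a 4-hour window = T·E[λ|data] = 4·305/37 = 1220/37.

1220/37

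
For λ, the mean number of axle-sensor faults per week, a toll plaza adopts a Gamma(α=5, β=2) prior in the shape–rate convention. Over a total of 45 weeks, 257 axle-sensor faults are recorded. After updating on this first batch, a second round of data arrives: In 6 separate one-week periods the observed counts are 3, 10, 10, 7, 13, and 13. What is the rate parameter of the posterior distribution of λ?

53

Total count 257 over total exposure 45 weeks.
After the first batch: Gamma(5 + 257, 2 + 45) = Gamma(262, 47).
Total count: 3 + 10 + 10 + 7 + 13 + 13 = 56.
Total exposure: 6 weeks.
After the second batch: Gamma(262 + 56, 47 + 6) = Gamma(318, 53).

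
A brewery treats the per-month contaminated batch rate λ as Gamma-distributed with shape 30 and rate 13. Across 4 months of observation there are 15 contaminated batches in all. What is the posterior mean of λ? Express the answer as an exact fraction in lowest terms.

45/17

Total count 15 over total exposure 4 months.
Conjugate update: add total count to the shape and total exposure to the rate, giving Gamma(45, 17).
Posterior mean = α'/β' = 45/17.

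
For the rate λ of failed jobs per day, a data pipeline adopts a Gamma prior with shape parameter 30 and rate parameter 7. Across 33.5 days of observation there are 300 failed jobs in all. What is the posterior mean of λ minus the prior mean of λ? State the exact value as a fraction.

Total count 300 over total exposure 33.5 days.
By Gamma–Poisson conjugacy, the posterior is Gamma(α + Σx, β + Σt) = Gamma(30 + 300, 7 + 33.5) = Gamma(330, 81/2).
Posterior mean = 330/(81/2) = 220/27; prior mean = 30/7 = 30/7. Difference = 220/27 − 30/7 = 730/189.

730/189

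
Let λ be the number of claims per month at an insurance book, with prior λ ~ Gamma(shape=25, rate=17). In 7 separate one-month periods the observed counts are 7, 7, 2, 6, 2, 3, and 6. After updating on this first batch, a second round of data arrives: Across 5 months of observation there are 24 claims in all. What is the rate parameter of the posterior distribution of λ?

Total count: 7 + 7 + 2 + 6 + 2 + 3 + 6 = 33.
Total exposure: 7 months.
After the first batch: Gamma(25 + 33, 17 + 7) = Gamma(58, 24).
Total count 24 over total exposure 5 months.
After the second batch: Gamma(58 + 24, 24 + 5) = Gamma(82, 29).

29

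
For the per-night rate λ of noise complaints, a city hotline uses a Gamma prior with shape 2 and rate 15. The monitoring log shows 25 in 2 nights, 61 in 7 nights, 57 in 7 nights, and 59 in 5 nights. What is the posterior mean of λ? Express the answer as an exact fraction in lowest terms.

Total count: 25 + 61 + 57 + 59 = 202.
Total exposure: 2 + 7 + 7 + 5 = 21 nights.
The Gamma prior is conjugate for the Poisson rate, so λ | data ~ Gamma(2+202, 15+21) = Gamma(204, 36).
Posterior mean = α'/β' = 204/36 = 17/3.

17/3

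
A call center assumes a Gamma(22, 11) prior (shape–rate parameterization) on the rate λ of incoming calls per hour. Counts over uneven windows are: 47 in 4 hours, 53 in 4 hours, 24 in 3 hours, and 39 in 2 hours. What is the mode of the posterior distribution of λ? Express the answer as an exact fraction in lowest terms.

23/3

Total count: 47 + 53 + 24 + 39 = 163.
Total exposure: 4 + 4 + 3 + 2 = 13 hours.
Gamma(α, β) with Poisson data over total exposure Σt gives posterior Gamma(α+Σx, β+Σt) = Gamma(185, 24).
Posterior mode = (α'−1)/β' = 184/24 = 23/3.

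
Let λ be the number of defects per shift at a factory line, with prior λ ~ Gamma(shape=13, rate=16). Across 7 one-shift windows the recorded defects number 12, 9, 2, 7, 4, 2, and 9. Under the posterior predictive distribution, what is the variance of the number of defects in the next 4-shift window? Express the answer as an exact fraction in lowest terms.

Total count: 12 + 9 + 2 + 7 + 4 + 2 + 9 = 45.
Total exposure: 7 shifts.
Conjugate update: add total count to the shape and total exposure to the rate, giving Gamma(58, 23).
The posterior predictive for a window of length T is Negative Binomial with variance T·α'·(β'+T)/β'² = 4·58·27/529 = 6264/529.

6264/529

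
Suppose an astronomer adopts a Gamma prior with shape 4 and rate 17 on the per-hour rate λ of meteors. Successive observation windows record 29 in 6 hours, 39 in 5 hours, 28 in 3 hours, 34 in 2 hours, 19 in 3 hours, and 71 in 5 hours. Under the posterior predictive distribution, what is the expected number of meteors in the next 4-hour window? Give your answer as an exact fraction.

896/41

Total count: 29 + 39 + 28 + 34 + 19 + 71 = 220.
Total exposure: 6 + 5 + 3 + 2 + 3 + 5 = 24 hours.
The Gamma prior is conjugate for the Poisson rate, so λ | data ~ Gamma(4+220, 17+24) = Gamma(224, 41).
Predictive mean over a 4-hour window = T·E[λ|data] = 4·224/41 = 896/41.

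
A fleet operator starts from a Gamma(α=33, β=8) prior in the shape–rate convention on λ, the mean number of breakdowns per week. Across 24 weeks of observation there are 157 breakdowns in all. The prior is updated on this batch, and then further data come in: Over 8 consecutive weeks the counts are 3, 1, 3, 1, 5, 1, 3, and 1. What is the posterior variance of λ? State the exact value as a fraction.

13/100

Total count 157 over total exposure 24 weeks.
After the first batch: Gamma(33 + 157, 8 + 24) = Gamma(190, 32).
Total count: 3 + 1 + 3 + 1 + 5 + 1 + 3 + 1 = 18.
Total exposure: 8 weeks.
After the second batch: Gamma(190 + 18, 32 + 8) = Gamma(208, 40).
Posterior variance = α'/β'² = 208/1600 = 13/100.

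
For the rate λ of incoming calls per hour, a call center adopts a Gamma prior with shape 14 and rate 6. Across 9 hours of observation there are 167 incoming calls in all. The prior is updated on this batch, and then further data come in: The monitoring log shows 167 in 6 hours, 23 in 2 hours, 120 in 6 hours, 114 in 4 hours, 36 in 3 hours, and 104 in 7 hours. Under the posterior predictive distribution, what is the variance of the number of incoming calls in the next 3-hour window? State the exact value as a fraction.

102810/1849

Total count 167 over total exposure 9 hours.
After the first batch: Gamma(14 + 167, 6 + 9) = Gamma(181, 15).
Total count: 167 + 23 + 120 + 114 + 36 + 104 = 564.
Total exposure: 6 + 2 + 6 + 4 + 3 + 7 = 28 hours.
After the second batch: Gamma(181 + 564, 15 + 28) = Gamma(745, 43).
The posterior predictive for a window of length T is Negative Binomial with variance T·α'·(β'+T)/β'² = 3·745·46/1849 = 102810/1849.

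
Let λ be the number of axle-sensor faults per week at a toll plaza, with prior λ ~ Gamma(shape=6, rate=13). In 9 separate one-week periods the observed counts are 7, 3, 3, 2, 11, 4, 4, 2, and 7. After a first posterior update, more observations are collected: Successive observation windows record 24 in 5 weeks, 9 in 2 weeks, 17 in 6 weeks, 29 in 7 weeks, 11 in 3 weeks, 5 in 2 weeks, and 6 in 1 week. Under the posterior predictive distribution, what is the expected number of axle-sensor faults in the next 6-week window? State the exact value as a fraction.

75/4

Total count: 7 + 3 + 3 + 2 + 11 + 4 + 4 + 2 + 7 = 43.
Total exposure: 9 weeks.
After the first batch: Gamma(6 + 43, 13 + 9) = Gamma(49, 22).
Total count: 24 + 9 + 17 + 29 + 11 + 5 + 6 = 101.
Total exposure: 5 + 2 + 6 + 7 + 3 + 2 + 1 = 26 weeks.
After the second batch: Gamma(49 + 101, 22 + 26) = Gamma(150, 48).
Predictive mean over a 6-week window = T·E[λ|data] = 6·150/48 = 75/4.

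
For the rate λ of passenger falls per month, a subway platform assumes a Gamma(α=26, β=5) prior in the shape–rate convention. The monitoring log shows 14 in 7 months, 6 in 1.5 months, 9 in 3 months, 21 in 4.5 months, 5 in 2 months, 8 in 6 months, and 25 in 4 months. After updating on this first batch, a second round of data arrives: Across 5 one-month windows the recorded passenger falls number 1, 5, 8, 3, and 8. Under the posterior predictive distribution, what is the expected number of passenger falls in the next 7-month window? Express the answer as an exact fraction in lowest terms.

973/38

Total count: 14 + 6 + 9 + 21 + 5 + 8 + 25 = 88.
Total exposure: 7 + 1.5 + 3 + 4.5 + 2 + 6 + 4 = 28 months.
After the first batch: Gamma(26 + 88, 5 + 28) = Gamma(114, 33).
Total count: 1 + 5 + 8 + 3 + 8 = 25.
Total exposure: 5 months.
After the second batch: Gamma(114 + 25, 33 + 5) = Gamma(139, 38).
Predictive mean over a 7-month window = T·E[λ|data] = 7·139/38 = 973/38.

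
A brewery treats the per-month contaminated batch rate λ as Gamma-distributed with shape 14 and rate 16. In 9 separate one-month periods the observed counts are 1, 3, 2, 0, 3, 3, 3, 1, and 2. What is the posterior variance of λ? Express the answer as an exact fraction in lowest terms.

32/625

Total count: 1 + 3 + 2 + 0 + 3 + 3 + 3 + 1 + 2 = 18.
Total exposure: 9 months.
By Gamma–Poisson conjugacy, the posterior is Gamma(α + Σx, β + Σt) = Gamma(14 + 18, 16 + 9) = Gamma(32, 25).
Posterior variance = α'/β'² = 32/625.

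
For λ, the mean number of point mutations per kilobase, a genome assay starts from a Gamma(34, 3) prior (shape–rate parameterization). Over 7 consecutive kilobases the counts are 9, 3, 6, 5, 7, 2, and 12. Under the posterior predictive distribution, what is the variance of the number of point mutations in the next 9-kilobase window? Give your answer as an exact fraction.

6669/50

Total count: 9 + 3 + 6 + 5 + 7 + 2 + 12 = 44.
Total exposure: 7 kilobases.
Posterior: α' = 34 + 44 = 78, β' = 3 + 7 = 10.
The posterior predictive for a window of length T is Negative Binomial with variance T·α'·(β'+T)/β'² = 9·78·19/100 = 6669/50.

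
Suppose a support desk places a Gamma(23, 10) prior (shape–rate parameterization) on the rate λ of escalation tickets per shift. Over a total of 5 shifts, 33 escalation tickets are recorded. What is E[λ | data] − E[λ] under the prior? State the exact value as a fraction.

43/30

Total count 33 over total exposure 5 shifts.
Posterior: α' = 23 + 33 = 56, β' = 10 + 5 = 15.
Posterior mean = 56/15 = 56/15; prior mean = 23/10 = 23/10. Difference = 56/15 − 23/10 = 43/30.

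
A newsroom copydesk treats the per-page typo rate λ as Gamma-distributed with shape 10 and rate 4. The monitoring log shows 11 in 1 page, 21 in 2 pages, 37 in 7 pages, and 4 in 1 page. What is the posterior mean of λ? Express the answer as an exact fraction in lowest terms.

83/15

Total count: 11 + 21 + 37 + 4 = 73.
Total exposure: 1 + 2 + 7 + 1 = 11 pages.
Gamma(α, β) with Poisson data over total exposure Σt gives posterior Gamma(α+Σx, β+Σt) = Gamma(83, 15).
Posterior mean = α'/β' = 83/15.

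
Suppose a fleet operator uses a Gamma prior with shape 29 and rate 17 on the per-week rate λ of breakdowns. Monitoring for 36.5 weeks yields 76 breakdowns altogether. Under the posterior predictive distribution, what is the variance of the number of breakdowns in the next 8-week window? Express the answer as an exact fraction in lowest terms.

Total count 76 over total exposure 36.5 weeks.
The Gamma prior is conjugate for the Poisson rate, so λ | data ~ Gamma(29+76, 17+36.5) = Gamma(105, 107/2).
The posterior predictive for a window of length T is Negative Binomial with variance T·α'·(β'+T)/β'² = 8·105·(123/2)/(11449/4) = 206640/11449.

206640/11449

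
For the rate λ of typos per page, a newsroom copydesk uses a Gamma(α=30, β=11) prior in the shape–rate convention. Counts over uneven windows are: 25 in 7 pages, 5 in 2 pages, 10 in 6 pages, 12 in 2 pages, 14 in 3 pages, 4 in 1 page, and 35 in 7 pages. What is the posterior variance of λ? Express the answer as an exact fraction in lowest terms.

Total count: 25 + 5 + 10 + 12 + 14 + 4 + 35 = 105.
Total exposure: 7 + 2 + 6 + 2 + 3 + 1 + 7 = 28 pages.
The Gamma prior is conjugate for the Poisson rate, so λ | data ~ Gamma(30+105, 11+28) = Gamma(135, 39).
Posterior variance = α'/β'² = 135/1521 = 15/169.

15/169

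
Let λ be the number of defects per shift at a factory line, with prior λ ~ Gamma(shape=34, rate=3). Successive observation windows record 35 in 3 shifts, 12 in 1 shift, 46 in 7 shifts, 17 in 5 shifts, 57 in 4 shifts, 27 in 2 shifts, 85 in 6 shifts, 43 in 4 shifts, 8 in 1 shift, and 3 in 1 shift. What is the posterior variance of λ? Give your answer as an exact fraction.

Total count: 35 + 12 + 46 + 17 + 57 + 27 + 85 + 43 + 8 + 3 = 333.
Total exposure: 3 + 1 + 7 + 5 + 4 + 2 + 6 + 4 + 1 + 1 = 34 shifts.
Conjugate update: add total count to the shape and total exposure to the rate, giving Gamma(367, 37).
Posterior variance = α'/β'² = 367/1369.

367/1369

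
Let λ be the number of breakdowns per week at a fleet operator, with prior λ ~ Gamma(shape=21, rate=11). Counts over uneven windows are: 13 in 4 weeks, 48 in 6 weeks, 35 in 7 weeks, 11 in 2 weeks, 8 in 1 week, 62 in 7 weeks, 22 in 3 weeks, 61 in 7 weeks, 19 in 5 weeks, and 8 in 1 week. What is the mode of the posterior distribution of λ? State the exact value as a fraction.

307/54

Total count: 13 + 48 + 35 + 11 + 8 + 62 + 22 + 61 + 19 + 8 = 287.
Total exposure: 4 + 6 + 7 + 2 + 1 + 7 + 3 + 7 + 5 + 1 = 43 weeks.
The Gamma prior is conjugate for the Poisson rate, so λ | data ~ Gamma(21+287, 11+43) = Gamma(308, 54).
Posterior mode = (α'−1)/β' = 307/54.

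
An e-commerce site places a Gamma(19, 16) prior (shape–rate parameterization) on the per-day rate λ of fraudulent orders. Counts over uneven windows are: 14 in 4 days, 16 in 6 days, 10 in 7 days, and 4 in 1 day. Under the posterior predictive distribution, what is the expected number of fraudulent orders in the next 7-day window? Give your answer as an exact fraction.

Total count: 14 + 16 + 10 + 4 = 44.
Total exposure: 4 + 6 + 7 + 1 = 18 days.
The Gamma prior is conjugate for the Poisson rate, so λ | data ~ Gamma(19+44, 16+18) = Gamma(63, 34).
Predictive mean over a 7-day window = T·E[λ|data] = 7·63/34 = 441/34.

441/34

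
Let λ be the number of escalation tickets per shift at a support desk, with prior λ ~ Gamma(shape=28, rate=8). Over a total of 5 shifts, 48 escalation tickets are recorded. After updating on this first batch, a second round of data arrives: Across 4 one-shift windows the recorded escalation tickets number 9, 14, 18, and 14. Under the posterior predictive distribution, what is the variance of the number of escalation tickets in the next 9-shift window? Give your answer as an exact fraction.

Total count 48 over total exposure 5 shifts.
After the first batch: Gamma(28 + 48, 8 + 5) = Gamma(76, 13).
Total count: 9 + 14 + 18 + 14 = 55.
Total exposure: 4 shifts.
After the second batch: Gamma(76 + 55, 13 + 4) = Gamma(131, 17).
The posterior predictive for a window of length T is Negative Binomial with variance T·α'·(β'+T)/β'² = 9·131·26/289 = 30654/289.

30654/289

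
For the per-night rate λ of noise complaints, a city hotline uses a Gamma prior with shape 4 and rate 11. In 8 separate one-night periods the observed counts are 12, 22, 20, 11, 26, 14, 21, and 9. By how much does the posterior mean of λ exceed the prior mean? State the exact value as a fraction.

Total count: 12 + 22 + 20 + 11 + 26 + 14 + 21 + 9 = 135.
Total exposure: 8 nights.
By Gamma–Poisson conjugacy, the posterior is Gamma(α + Σx, β + Σt) = Gamma(4 + 135, 11 + 8) = Gamma(139, 19).
Posterior mean = 139/19 = 139/19; prior mean = 4/11 = 4/11. Difference = 139/19 − 4/11 = 1453/209.

1453/209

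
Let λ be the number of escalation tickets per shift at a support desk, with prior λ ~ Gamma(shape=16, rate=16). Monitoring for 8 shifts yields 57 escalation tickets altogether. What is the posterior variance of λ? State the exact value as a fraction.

73/576

Total count 57 over total exposure 8 shifts.
Conjugate update: add total count to the shape and total exposure to the rate, giving Gamma(73, 24).
Posterior variance = α'/β'² = 73/576.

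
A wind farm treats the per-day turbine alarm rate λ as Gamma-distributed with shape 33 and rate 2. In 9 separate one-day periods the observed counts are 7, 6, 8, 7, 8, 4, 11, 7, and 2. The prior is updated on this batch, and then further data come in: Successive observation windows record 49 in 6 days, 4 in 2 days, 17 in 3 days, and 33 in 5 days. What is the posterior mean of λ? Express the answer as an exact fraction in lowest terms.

196/27

Total count: 7 + 6 + 8 + 7 + 8 + 4 + 11 + 7 + 2 = 60.
Total exposure: 9 days.
After the first batch: Gamma(33 + 60, 2 + 9) = Gamma(93, 11).
Total count: 49 + 4 + 17 + 33 = 103.
Total exposure: 6 + 2 + 3 + 5 = 16 days.
After the second batch: Gamma(93 + 103, 11 + 16) = Gamma(196, 27).
Posterior mean = α'/β' = 196/27.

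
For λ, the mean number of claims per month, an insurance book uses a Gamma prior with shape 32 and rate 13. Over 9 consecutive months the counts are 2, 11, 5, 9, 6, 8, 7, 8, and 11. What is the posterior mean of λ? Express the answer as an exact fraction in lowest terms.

Total count: 2 + 11 + 5 + 9 + 6 + 8 + 7 + 8 + 11 = 67.
Total exposure: 9 months.
Gamma(α, β) with Poisson data over total exposure Σt gives posterior Gamma(α+Σx, β+Σt) = Gamma(99, 22).
Posterior mean = α'/β' = 99/22 = 9/2.

9/2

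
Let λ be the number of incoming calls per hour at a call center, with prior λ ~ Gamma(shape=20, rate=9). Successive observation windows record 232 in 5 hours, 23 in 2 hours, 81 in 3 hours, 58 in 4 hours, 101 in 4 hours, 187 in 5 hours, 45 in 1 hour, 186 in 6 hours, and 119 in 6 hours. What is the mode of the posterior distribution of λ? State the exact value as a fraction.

Total count: 232 + 23 + 81 + 58 + 101 + 187 + 45 + 186 + 119 = 1032.
Total exposure: 5 + 2 + 3 + 4 + 4 + 5 + 1 + 6 + 6 = 36 hours.
The Gamma prior is conjugate for the Poisson rate, so λ | data ~ Gamma(20+1032, 9+36) = Gamma(1052, 45).
Posterior mode = (α'−1)/β' = 1051/45.

1051/45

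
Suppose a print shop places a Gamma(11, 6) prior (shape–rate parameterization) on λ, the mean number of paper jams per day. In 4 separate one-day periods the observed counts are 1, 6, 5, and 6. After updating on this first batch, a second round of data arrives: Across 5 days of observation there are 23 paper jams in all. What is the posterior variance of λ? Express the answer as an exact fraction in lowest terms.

Total count: 1 + 6 + 5 + 6 = 18.
Total exposure: 4 days.
After the first batch: Gamma(11 + 18, 6 + 4) = Gamma(29, 10).
Total count 23 over total exposure 5 days.
After the second batch: Gamma(29 + 23, 10 + 5) = Gamma(52, 15).
Posterior variance = α'/β'² = 52/225.

52/225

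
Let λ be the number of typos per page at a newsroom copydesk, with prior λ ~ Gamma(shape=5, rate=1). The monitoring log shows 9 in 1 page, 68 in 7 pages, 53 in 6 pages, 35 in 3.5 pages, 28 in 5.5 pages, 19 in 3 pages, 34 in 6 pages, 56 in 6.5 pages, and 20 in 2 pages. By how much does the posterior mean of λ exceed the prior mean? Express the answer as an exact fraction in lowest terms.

239/83

Total count: 9 + 68 + 53 + 35 + 28 + 19 + 34 + 56 + 20 = 322.
Total exposure: 1 + 7 + 6 + 3.5 + 5.5 + 3 + 6 + 6.5 + 2 = 40.5 pages.
Gamma(α, β) with Poisson data over total exposure Σt gives posterior Gamma(α+Σx, β+Σt) = Gamma(327, 83/2).
Posterior mean = 327/(83/2) = 654/83; prior mean = 5/1 = 5. Difference = 654/83 − 5 = 239/83.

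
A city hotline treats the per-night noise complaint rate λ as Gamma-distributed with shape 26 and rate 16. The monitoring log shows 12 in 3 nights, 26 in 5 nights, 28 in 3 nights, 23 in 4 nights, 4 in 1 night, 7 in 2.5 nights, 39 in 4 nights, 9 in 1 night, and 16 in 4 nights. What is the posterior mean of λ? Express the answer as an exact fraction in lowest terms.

Total count: 12 + 26 + 28 + 23 + 4 + 7 + 39 + 9 + 16 = 164.
Total exposure: 3 + 5 + 3 + 4 + 1 + 2.5 + 4 + 1 + 4 = 27.5 nights.
The Gamma prior is conjugate for the Poisson rate, so λ | data ~ Gamma(26+164, 16+27.5) = Gamma(190, 87/2).
Posterior mean = α'/β' = 190/(87/2) = 380/87.

380/87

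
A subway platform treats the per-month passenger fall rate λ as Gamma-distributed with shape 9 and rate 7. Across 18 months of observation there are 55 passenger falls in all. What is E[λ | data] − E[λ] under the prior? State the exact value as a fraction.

Total count 55 over total exposure 18 months.
Conjugate update: add total count to the shape and total exposure to the rate, giving Gamma(64, 25).
Posterior mean = 64/25 = 64/25; prior mean = 9/7 = 9/7. Difference = 64/25 − 9/7 = 223/175.

223/175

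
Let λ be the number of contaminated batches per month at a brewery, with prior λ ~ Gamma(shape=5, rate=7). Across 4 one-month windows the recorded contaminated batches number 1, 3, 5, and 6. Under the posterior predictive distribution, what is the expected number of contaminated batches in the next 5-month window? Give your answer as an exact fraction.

100/11

Total count: 1 + 3 + 5 + 6 = 15.
Total exposure: 4 months.
Posterior: α' = 5 + 15 = 20, β' = 7 + 4 = 11.
Predictive mean over a 5-month window = T·E[λ|data] = 5·20/11 = 100/11.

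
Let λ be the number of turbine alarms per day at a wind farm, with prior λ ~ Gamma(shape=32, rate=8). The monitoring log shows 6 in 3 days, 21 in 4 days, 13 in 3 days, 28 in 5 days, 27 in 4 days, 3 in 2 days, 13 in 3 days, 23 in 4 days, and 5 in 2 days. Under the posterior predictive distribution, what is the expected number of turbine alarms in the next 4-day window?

18

Total count: 6 + 21 + 13 + 28 + 27 + 3 + 13 + 23 + 5 = 139.
Total exposure: 3 + 4 + 3 + 5 + 4 + 2 + 3 + 4 + 2 = 30 days.
Posterior: α' = 32 + 139 = 171, β' = 8 + 30 = 38.
Predictive mean over a 4-day window = T·E[λ|data] = 4·171/38 = 18.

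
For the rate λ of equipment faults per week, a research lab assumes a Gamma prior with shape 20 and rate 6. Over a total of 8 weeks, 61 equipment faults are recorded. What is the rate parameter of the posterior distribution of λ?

14

Total count 61 over total exposure 8 weeks.
Posterior: α' = 20 + 61 = 81, β' = 6 + 8 = 14.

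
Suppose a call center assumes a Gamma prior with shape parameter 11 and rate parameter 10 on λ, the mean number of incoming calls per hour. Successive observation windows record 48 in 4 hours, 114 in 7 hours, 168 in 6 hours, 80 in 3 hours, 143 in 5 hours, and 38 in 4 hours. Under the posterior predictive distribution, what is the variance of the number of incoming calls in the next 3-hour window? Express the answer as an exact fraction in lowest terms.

Total count: 48 + 114 + 168 + 80 + 143 + 38 = 591.
Total exposure: 4 + 7 + 6 + 3 + 5 + 4 = 29 hours.
The Gamma prior is conjugate for the Poisson rate, so λ | data ~ Gamma(11+591, 10+29) = Gamma(602, 39).
The posterior predictive for a window of length T is Negative Binomial with variance T·α'·(β'+T)/β'² = 3·602·42/1521 = 8428/169.

8428/169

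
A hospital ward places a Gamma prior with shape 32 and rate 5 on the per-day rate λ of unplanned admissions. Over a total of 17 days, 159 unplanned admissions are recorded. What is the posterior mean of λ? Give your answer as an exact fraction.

Total count 159 over total exposure 17 days.
The Gamma prior is conjugate for the Poisson rate, so λ | data ~ Gamma(32+159, 5+17) = Gamma(191, 22).
Posterior mean = α'/β' = 191/22.

191/22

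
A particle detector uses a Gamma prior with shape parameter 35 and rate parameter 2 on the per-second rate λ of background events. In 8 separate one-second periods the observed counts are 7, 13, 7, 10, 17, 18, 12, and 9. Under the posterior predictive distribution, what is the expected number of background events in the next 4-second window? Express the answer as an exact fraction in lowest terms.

256/5

Total count: 7 + 13 + 7 + 10 + 17 + 18 + 12 + 9 = 93.
Total exposure: 8 seconds.
By Gamma–Poisson conjugacy, the posterior is Gamma(α + Σx, β + Σt) = Gamma(35 + 93, 2 + 8) = Gamma(128, 10).
Predictive mean over a 4-second window = T·E[λ|data] = 4·128/10 = 256/5.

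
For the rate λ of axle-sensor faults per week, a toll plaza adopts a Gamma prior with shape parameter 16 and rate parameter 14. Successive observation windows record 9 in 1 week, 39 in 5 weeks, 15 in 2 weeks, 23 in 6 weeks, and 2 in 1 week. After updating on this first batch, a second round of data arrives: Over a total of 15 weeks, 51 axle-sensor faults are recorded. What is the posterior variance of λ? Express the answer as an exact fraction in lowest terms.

155/1936

Total count: 9 + 39 + 15 + 23 + 2 = 88.
Total exposure: 1 + 5 + 2 + 6 + 1 = 15 weeks.
After the first batch: Gamma(16 + 88, 14 + 15) = Gamma(104, 29).
Total count 51 over total exposure 15 weeks.
After the second batch: Gamma(104 + 51, 29 + 15) = Gamma(155, 44).
Posterior variance = α'/β'² = 155/1936.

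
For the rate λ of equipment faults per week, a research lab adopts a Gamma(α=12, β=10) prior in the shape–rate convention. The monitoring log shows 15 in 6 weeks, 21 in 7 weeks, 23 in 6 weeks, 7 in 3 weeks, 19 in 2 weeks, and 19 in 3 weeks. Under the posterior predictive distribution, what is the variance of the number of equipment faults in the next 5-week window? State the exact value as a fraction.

24360/1369

Total count: 15 + 21 + 23 + 7 + 19 + 19 = 104.
Total exposure: 6 + 7 + 6 + 3 + 2 + 3 = 27 weeks.
The Gamma prior is conjugate for the Poisson rate, so λ | data ~ Gamma(12+104, 10+27) = Gamma(116, 37).
The posterior predictive for a window of length T is Negative Binomial with variance T·α'·(β'+T)/β'² = 5·116·42/1369 = 24360/1369.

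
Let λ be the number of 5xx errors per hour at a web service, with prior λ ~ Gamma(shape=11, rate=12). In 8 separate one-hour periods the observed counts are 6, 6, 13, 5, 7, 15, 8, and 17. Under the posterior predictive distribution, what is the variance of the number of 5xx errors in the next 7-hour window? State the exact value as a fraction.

2079/50

Total count: 6 + 6 + 13 + 5 + 7 + 15 + 8 + 17 = 77.
Total exposure: 8 hours.
Conjugate update: add total count to the shape and total exposure to the rate, giving Gamma(88, 20).
The posterior predictive for a window of length T is Negative Binomial with variance T·α'·(β'+T)/β'² = 7·88·27/400 = 2079/50.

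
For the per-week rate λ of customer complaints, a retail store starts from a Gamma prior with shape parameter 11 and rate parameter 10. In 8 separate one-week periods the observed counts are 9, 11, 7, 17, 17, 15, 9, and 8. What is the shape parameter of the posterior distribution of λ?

104

Total count: 9 + 11 + 7 + 17 + 17 + 15 + 9 + 8 = 93.
Total exposure: 8 weeks.
Conjugate update: add total count to the shape and total exposure to the rate, giving Gamma(104, 18).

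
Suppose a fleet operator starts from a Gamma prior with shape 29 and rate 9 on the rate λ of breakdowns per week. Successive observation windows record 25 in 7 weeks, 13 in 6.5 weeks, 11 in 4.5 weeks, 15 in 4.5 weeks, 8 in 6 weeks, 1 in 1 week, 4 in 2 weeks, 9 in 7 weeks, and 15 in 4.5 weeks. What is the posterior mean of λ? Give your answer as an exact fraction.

5/2

Total count: 25 + 13 + 11 + 15 + 8 + 1 + 4 + 9 + 15 = 101.
Total exposure: 7 + 6.5 + 4.5 + 4.5 + 6 + 1 + 2 + 7 + 4.5 = 43 weeks.
Gamma(α, β) with Poisson data over total exposure Σt gives posterior Gamma(α+Σx, β+Σt) = Gamma(130, 52).
Posterior mean = α'/β' = 130/52 = 5/2.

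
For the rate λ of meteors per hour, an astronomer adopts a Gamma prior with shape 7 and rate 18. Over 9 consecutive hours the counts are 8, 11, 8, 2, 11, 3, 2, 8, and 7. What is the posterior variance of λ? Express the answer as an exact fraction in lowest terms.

67/729

Total count: 8 + 11 + 8 + 2 + 11 + 3 + 2 + 8 + 7 = 60.
Total exposure: 9 hours.
Posterior: α' = 7 + 60 = 67, β' = 18 + 9 = 27.
Posterior variance = α'/β'² = 67/729.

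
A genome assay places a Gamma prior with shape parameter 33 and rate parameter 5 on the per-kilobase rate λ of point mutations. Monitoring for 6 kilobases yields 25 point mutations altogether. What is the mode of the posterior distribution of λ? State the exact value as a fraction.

57/11

Total count 25 over total exposure 6 kilobases.
Posterior: α' = 33 + 25 = 58, β' = 5 + 6 = 11.
Posterior mode = (α'−1)/β' = 57/11.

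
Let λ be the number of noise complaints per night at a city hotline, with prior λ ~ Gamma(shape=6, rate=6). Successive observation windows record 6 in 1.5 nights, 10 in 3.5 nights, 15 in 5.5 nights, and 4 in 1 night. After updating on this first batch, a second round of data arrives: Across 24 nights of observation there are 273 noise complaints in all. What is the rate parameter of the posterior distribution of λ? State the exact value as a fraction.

Total count: 6 + 10 + 15 + 4 = 35.
Total exposure: 1.5 + 3.5 + 5.5 + 1 = 11.5 nights.
After the first batch: Gamma(6 + 35, 6 + 11.5) = Gamma(41, 35/2).
Total count 273 over total exposure 24 nights.
After the second batch: Gamma(41 + 273, 35/2 + 24) = Gamma(314, 83/2).

83/2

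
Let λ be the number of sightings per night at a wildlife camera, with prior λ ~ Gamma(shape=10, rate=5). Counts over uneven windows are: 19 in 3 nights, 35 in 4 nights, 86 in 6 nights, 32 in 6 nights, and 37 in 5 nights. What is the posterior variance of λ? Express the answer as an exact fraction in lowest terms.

Total count: 19 + 35 + 86 + 32 + 37 = 209.
Total exposure: 3 + 4 + 6 + 6 + 5 = 24 nights.
Posterior: α' = 10 + 209 = 219, β' = 5 + 24 = 29.
Posterior variance = α'/β'² = 219/841.

219/841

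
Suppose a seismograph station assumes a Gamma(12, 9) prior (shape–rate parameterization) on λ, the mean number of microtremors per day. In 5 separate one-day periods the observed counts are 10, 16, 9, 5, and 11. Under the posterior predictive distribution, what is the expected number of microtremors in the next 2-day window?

9

Total count: 10 + 16 + 9 + 5 + 11 = 51.
Total exposure: 5 days.
Posterior: α' = 12 + 51 = 63, β' = 9 + 5 = 14.
Predictive mean over a 2-day window = T·E[λ|data] = 2·63/14 = 9.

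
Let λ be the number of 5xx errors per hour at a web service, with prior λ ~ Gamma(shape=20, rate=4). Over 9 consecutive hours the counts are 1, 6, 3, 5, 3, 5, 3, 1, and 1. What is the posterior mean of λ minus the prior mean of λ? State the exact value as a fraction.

-17/13

Total count: 1 + 6 + 3 + 5 + 3 + 5 + 3 + 1 + 1 = 28.
Total exposure: 9 hours.
Gamma(α, β) with Poisson data over total exposure Σt gives posterior Gamma(α+Σx, β+Σt) = Gamma(48, 13).
Posterior mean = 48/13 = 48/13; prior mean = 20/4 = 5. Difference = 48/13 − 5 = -17/13.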